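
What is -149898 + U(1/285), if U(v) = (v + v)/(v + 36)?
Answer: -1538103376/10261 ≈ -1.4990e+5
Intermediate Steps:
U(v) = 2*v/(36 + v) (U(v) = (2*v)/(36 + v) = 2*v/(36 + v))
-149898 + U(1/285) = -149898 + 2/(285*(36 + 1/285)) = -149898 + 2*(1/285)/(36 + 1/285) = -149898 + 2*(1/285)/(10261/285) = -149898 + 2*(1/285)*(285/10261) = -149898 + 2/10261 = -1538103376/10261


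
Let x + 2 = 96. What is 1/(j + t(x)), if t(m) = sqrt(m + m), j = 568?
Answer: 142/80609 - sqrt(47)/161218 ≈ 0.0017191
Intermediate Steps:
x = 94 (x = -2 + 96 = 94)
t(m) = sqrt(2)*sqrt(m) (t(m) = sqrt(2*m) = sqrt(2)*sqrt(m))
1/(j + t(x)) = 1/(568 + sqrt(2)*sqrt(94)) = 1/(568 + 2*sqrt(47))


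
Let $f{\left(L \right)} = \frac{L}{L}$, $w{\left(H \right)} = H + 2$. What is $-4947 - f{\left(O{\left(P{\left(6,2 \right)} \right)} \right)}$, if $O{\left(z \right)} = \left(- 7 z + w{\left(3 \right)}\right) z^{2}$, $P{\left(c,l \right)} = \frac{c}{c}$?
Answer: $-4948$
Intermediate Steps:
$w{\left(H \right)} = 2 + H$
$P{\left(c,l \right)} = 1$
$O{\left(z \right)} = z^{2} \left(5 - 7 z\right)$ ($O{\left(z \right)} = \left(- 7 z + \left(2 + 3\right)\right) z^{2} = \left(- 7 z + 5\right) z^{2} = \left(5 - 7 z\right) z^{2} = z^{2} \left(5 - 7 z\right)$)
$f{\left(L \right)} = 1$
$-4947 - f{\left(O{\left(P{\left(6,2 \right)} \right)} \right)} = -4947 - 1 = -4948$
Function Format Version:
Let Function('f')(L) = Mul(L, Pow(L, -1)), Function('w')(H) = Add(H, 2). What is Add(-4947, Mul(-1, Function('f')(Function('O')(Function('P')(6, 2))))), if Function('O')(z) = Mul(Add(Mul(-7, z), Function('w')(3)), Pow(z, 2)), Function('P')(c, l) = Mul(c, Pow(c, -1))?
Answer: -4948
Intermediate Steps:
Function('w')(H) = Add(2, H)
Function('P')(c, l) = 1
Function('O')(z) = Mul(Pow(z, 2), Add(5, Mul(-7, z))) (Function('O')(z) = Mul(Add(Mul(-7, z), Add(2, 3)), Pow(z, 2)) = Mul(Add(Mul(-7, z), 5), Pow(z, 2)) = Mul(Add(5, Mul(-7, z)), Pow(z, 2)) = Mul(Pow(z, 2), Add(5, Mul(-7, z))))
Function('f')(L) = 1
Add(-4947, Mul(-1, Function('f')(Function('O')(Function('P')(6, 2))))) = Add(-4947, Mul(-1, 1)) = Add(-4947, -1) = -4948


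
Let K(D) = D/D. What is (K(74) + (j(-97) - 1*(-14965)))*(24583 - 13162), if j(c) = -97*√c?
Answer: 170926686 - 1107837*I*√97 ≈ 1.7093e+8 - 1.0911e+7*I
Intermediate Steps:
K(D) = 1
(K(74) + (j(-97) - 1*(-14965)))*(24583 - 13162) = (1 + (-97*I*√97 - 1*(-14965)))*(24583 - 13162) = (1 + (-97*I*√97 + 14965))*11421 = (1 + (14965 - 97*I*√97))*11421 = (14966 - 97*I*√97)*11421 = 170926686 - 1107837*I*√97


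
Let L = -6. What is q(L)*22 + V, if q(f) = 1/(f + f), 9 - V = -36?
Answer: 259/6 ≈ 43.167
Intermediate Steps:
V = 45 (V = 9 - 1*(-36) = 9 + 36 = 45)
q(f) = 1/(2*f)
q(L)*22 + V = ((1/2)/(-6))*22 + 45 = ((1/2)*(-1/6))*22 + 45 = -1/12*22 + 45 = -11/6 + 45 = 259/6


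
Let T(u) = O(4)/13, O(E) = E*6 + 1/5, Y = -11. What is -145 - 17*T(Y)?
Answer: -11482/65 ≈ -176.65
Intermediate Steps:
O(E) = 1/5 + 6*E (O(E) = 6*E + 1/5 = 1/5 + 6*E)
T(u) = 121/65 (T(u) = (1/5 + 6*4)/13 = (1/5 + 24)*(1/13) = (121/5)*(1/13) = 121/65)
-145 - 17*T(Y) = -145 - 17*121/65 = -145 - 2057/65 = -11482/65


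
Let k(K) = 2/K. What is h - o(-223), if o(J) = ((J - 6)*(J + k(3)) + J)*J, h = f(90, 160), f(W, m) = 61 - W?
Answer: 33912415/3 ≈ 1.1304e+7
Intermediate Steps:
h = -29 (h = 61 - 1*90 = 61 - 90 = -29)
o(J) = J*(J + (-6 + J)*(⅔ + J)) (o(J) = ((J - 6)*(J + 2/3) + J)*J = ((-6 + J)*(J + 2*(⅓)) + J)*J = ((-6 + J)*(J + ⅔) + J)*J = ((-6 + J)*(⅔ + J) + J)*J = (J + (-6 + J)*(⅔ + J))*J = J*(J + (-6 + J)*(⅔ + J)))
h - o(-223) = -29 - (-223)*(-12 - 13*(-223) + 3*(-223)²)/3 = -29 - (-223)*(-12 + 2899 + 3*49729)/3 = -29 - (-223)*(-12 + 2899 + 149187)/3 = -29 - (-223)*152074/3 = -29 - 1*(-33912502/3) = -29 + 33912502/3 = 33912415/3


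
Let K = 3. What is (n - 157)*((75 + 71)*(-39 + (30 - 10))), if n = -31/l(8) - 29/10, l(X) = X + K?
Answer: 24825913/55 ≈ 4.5138e+5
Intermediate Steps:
l(X) = 3 + X (l(X) = X + 3 = 3 + X)
n = -629/110 (n = -31/(3 + 8) - 29/10 = -31/11 - 29*⅒ = -31*1/11 - 29/10 = -31/11 - 29/10 = -629/110 ≈ -5.7182)
(n - 157)*((75 + 71)*(-39 + (30 - 10))) = (-629/110 - 157)*((75 + 71)*(-39 + (30 - 10))) = -1306627*(-39 + 20)/55 = -1306627*(-19)/55 = -17899/110*(-2774) = 24825913/55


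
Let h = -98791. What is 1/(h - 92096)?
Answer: -1/190887 ≈ -5.2387e-6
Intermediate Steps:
1/(h - 92096) = 1/(-98791 - 92096) = 1/(-190887) = -1/190887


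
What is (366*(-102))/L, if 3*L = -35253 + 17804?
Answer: 111996/17449 ≈ 6.4185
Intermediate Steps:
L = -17449/3 (L = (-35253 + 17804)/3 = (⅓)*(-17449) = -17449/3 ≈ -5816.3)
(366*(-102))/L = (366*(-102))/(-17449/3) = -37332*(-3/17449) = 111996/17449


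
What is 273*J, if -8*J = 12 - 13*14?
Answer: 23205/4 ≈ 5801.3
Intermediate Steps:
J = 85/4 (J = -(12 - 13*14)/8 = -(12 - 182)/8 = -⅛*(-170) = 85/4 ≈ 21.250)
273*J = 273*(85/4) = 23205/4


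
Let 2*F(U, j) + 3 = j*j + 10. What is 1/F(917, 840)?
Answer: 2/705607 ≈ 2.8344e-6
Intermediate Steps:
F(U, j) = 7/2 + j**2/2 (F(U, j) = -3/2 + (j*j + 10)/2 = -3/2 + (j**2 + 10)/2 = -3/2 + (10 + j**2)/2 = -3/2 + (5 + j**2/2) = 7/2 + j**2/2)
1/F(917, 840) = 1/(7/2 + (1/2)*840**2) = 1/(7/2 + (1/2)*705600) = 1/(7/2 + 352800) = 1/(705607/2) = 2/705607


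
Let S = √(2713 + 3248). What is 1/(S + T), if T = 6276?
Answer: 2092/13127405 - √5961/39382215 ≈ 0.00015740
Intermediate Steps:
S = √5961 ≈ 77.208
1/(S + T) = 1/(√5961 + 6276) = 1/(6276 + √5961)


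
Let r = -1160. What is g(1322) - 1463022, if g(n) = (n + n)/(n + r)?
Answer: -118503460/81 ≈ -1.4630e+6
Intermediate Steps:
g(n) = 2*n/(-1160 + n) (g(n) = (n + n)/(n - 1160) = (2*n)/(-1160 + n) = 2*n/(-1160 + n))
g(1322) - 1463022 = 2*1322/(-1160 + 1322) - 1463022 = 2*1322/162 - 1463022 = 2*1322*(1/162) - 1463022 = 1322/81 - 1463022 = -118503460/81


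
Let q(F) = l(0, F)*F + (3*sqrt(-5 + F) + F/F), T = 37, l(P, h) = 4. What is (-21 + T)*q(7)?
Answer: 464 + 48*sqrt(2) ≈ 531.88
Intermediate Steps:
q(F) = 1 + 3*sqrt(-5 + F) + 4*F (q(F) = 4*F + (3*sqrt(-5 + F) + F/F) = 4*F + (3*sqrt(-5 + F) + 1) = 4*F + (1 + 3*sqrt(-5 + F)) = 1 + 3*sqrt(-5 + F) + 4*F)
(-21 + T)*q(7) = (-21 + 37)*(1 + 3*sqrt(-5 + 7) + 4*7) = 16*(1 + 3*sqrt(2) + 28) = 16*(29 + 3*sqrt(2)) = 464 + 48*sqrt(2)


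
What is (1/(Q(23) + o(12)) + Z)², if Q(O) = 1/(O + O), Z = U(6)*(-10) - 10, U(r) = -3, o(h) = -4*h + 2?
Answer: 1785400516/4473225 ≈ 399.13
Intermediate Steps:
o(h) = 2 - 4*h
Z = 20 (Z = -3*(-10) - 10 = 30 - 10 = 20)
Q(O) = 1/(2*O)
(1/(Q(23) + o(12)) + Z)² = (1/((½)/23 + (2 - 4*12)) + 20)² = (1/((½)*(1/23) + (2 - 48)) + 20)² = (1/(1/46 - 46) + 20)² = (1/(-2115/46) + 20)² = (-46/2115 + 20)² = (42254/2115)² = 1785400516/4473225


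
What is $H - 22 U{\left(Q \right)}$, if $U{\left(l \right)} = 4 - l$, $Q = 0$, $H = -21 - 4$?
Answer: $-113$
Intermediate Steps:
$H = -25$ ($H = -21 - 4 = -25$)
$H - 22 U{\left(Q \right)} = -25 - 22 \left(4 - 0\right) = -25 - 22 \left(4 + 0\right) = -25 - 88 = -113$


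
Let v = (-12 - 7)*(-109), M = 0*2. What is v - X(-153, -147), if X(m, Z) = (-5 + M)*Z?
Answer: 1336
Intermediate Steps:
M = 0
X(m, Z) = -5*Z (X(m, Z) = (-5 + 0)*Z = -5*Z)
v = 2071 (v = -19*(-109) = 2071)
v - X(-153, -147) = 2071 - (-5)*(-147) = 2071 - 1*735 = 2071 - 735 = 1336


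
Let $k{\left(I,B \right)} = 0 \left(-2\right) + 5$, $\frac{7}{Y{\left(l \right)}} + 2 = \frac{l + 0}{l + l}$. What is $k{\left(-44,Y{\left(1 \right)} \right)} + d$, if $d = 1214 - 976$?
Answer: $243$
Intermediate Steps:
$Y{\left(l \right)} = - \frac{14}{3}$ ($Y{\left(l \right)} = \frac{7}{-2 + \frac{l + 0}{l + l}} = \frac{7}{-2 + \frac{l}{2 l}} = \frac{7}{-2 + l \frac{1}{2 l}} = \frac{7}{-2 + \frac{1}{2}} = \frac{7}{- \frac{3}{2}} = 7 \left(- \frac{2}{3}\right) = - \frac{14}{3}$)
$d = 238$ ($d = 1214 - 976 = 238$)
$k{\left(I,B \right)} = 5$ ($k{\left(I,B \right)} = 0 + 5 = 5$)
$k{\left(-44,Y{\left(1 \right)} \right)} + d = 5 + 238 = 243$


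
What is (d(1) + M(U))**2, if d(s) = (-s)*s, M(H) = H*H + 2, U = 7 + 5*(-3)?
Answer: 4225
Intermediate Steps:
U = -8 (U = 7 - 15 = -8)
M(H) = 2 + H**2 (M(H) = H**2 + 2 = 2 + H**2)
d(s) = -s**2
(d(1) + M(U))**2 = (-1*1**2 + (2 + (-8)**2))**2 = (-1*1 + (2 + 64))**2 = (-1 + 66)**2 = 65**2 = 4225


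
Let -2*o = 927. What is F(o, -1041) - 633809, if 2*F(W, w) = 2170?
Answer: -632724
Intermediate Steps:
o = -927/2 (o = -1/2*927 = -927/2 ≈ -463.50)
F(W, w) = 1085 (F(W, w) = (1/2)*2170 = 1085)
F(o, -1041) - 633809 = 1085 - 633809 = -632724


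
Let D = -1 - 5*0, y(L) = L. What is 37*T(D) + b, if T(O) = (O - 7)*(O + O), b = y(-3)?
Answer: 589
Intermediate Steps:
D = -1 (D = -1 + 0 = -1)
b = -3
T(O) = 2*O*(-7 + O) (T(O) = (-7 + O)*(2*O) = 2*O*(-7 + O))
37*T(D) + b = 37*(2*(-1)*(-7 - 1)) - 3 = 37*(2*(-1)*(-8)) - 3 = 37*16 - 3 = 592 - 3 = 589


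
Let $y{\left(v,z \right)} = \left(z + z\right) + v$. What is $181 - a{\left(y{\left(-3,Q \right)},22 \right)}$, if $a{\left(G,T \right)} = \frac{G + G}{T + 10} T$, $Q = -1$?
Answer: $\frac{1503}{8} \approx 187.88$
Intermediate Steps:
$y{\left(v,z \right)} = v + 2 z$ ($y{\left(v,z \right)} = 2 z + v = v + 2 z$)
$a{\left(G,T \right)} = \frac{2 G T}{10 + T}$ ($a{\left(G,T \right)} = \frac{2 G}{10 + T} T = \frac{2 G T}{10 + T}$)
$181 - a{\left(y{\left(-3,Q \right)},22 \right)} = 181 - 2 \left(-3 + 2 \left(-1\right)\right) 22 \frac{1}{10 + 22} = 181 - 2 \left(-3 - 2\right) 22 \cdot \frac{1}{32} = 181 - 2 \left(-5\right) 22 \cdot \frac{1}{32} = 181 - - \frac{55}{8} = 181 + \frac{55}{8} = \frac{1503}{8}$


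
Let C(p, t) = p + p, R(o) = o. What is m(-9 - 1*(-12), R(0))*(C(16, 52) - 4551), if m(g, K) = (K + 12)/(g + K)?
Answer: -18076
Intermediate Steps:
C(p, t) = 2*p
m(g, K) = (12 + K)/(K + g)
m(-9 - 1*(-12), R(0))*(C(16, 52) - 4551) = ((12 + 0)/(0 + (-9 - 1*(-12))))*(2*16 - 4551) = (12/(0 + (-9 + 12)))*(32 - 4551) = (12/(0 + 3))*(-4519) = (12/3)*(-4519) = ((⅓)*12)*(-4519) = 4*(-4519) = -18076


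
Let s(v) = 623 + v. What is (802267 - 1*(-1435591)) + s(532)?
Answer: 2239013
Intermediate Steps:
(802267 - 1*(-1435591)) + s(532) = (802267 - 1*(-1435591)) + (623 + 532) = (802267 + 1435591) + 1155 = 2237858 + 1155 = 2239013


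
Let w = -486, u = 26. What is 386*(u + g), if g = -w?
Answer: 197632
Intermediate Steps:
g = 486 (g = -1*(-486) = 486)
386*(u + g) = 386*(26 + 486) = 386*512 = 197632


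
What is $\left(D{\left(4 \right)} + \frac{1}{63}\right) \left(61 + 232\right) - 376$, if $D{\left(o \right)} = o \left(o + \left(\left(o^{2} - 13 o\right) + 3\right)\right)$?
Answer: $- \frac{2164639}{63} \approx -34359.0$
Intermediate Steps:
$D{\left(o \right)} = o \left(3 + o^{2} - 12 o\right)$ ($D{\left(o \right)} = o \left(o + \left(3 + o^{2} - 13 o\right)\right) = o \left(3 + o^{2} - 12 o\right)$)
$\left(D{\left(4 \right)} + \frac{1}{63}\right) \left(61 + 232\right) - 376 = \left(4 \left(3 + 4^{2} - 48\right) + \frac{1}{63}\right) \left(61 + 232\right) - 376 = \left(4 \left(3 + 16 - 48\right) + \frac{1}{63}\right) 293 - 376 = \left(4 \left(-29\right) + \frac{1}{63}\right) 293 - 376 = \left(-116 + \frac{1}{63}\right) 293 - 376 = \left(- \frac{7307}{63}\right) 293 - 376 = - \frac{2140951}{63} - 376 = - \frac{2164639}{63}$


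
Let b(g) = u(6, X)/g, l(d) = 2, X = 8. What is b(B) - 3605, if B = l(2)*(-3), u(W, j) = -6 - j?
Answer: -10808/3 ≈ -3602.7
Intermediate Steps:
B = -6 (B = 2*(-3) = -6)
b(g) = -14/g (b(g) = (-6 - 1*8)/g = (-6 - 8)/g = -14/g)
b(B) - 3605 = -14/(-6) - 3605 = -14*(-⅙) - 3605 = 7/3 - 3605 = -10808/3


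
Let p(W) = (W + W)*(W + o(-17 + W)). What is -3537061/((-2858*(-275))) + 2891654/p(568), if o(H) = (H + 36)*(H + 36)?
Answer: -31466425716733/7003450976600 ≈ -4.4930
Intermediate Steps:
o(H) = (36 + H)**2 (o(H) = (36 + H)*(36 + H) = (36 + H)**2)
p(W) = 2*W*(W + (19 + W)**2) (p(W) = (W + W)*(W + (36 + (-17 + W))**2) = (2*W)*(W + (19 + W)**2) = 2*W*(W + (19 + W)**2))
-3537061/((-2858*(-275))) + 2891654/p(568) = -3537061/((-2858*(-275))) + 2891654/((2*568*(568 + (19 + 568)**2))) = -3537061/785950 + 2891654/((2*568*(568 + 587**2))) = -3537061*1/785950 + 2891654/((2*568*(568 + 344569))) = -321551/71450 + 2891654/((2*568*345137)) = -321551/71450 + 2891654/392075632 = -321551/71450 + 2891654*(1/392075632) = -321551/71450 + 1445827/196037816 = -31466425716733/7003450976600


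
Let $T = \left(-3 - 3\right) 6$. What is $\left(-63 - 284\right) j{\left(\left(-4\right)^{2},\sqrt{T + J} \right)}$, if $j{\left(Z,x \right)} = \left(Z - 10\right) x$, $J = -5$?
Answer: $- 2082 i \sqrt{41} \approx - 13331.0 i$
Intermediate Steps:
$T = -36$ ($T = \left(-6\right) 6 = -36$)
$j{\left(Z,x \right)} = x \left(-10 + Z\right)$ ($j{\left(Z,x \right)} = \left(-10 + Z\right) x = x \left(-10 + Z\right)$)
$\left(-63 - 284\right) j{\left(\left(-4\right)^{2},\sqrt{T + J} \right)} = \left(-63 - 284\right) \sqrt{-36 - 5} \left(-10 + \left(-4\right)^{2}\right) = - 347 \sqrt{-41} \left(-10 + 16\right) = - 347 i \sqrt{41} \cdot 6 = - 347 \cdot 6 i \sqrt{41} = - 2082 i \sqrt{41}$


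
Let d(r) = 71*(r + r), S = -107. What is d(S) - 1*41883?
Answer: -57077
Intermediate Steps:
d(r) = 142*r (d(r) = 71*(2*r) = 142*r)
d(S) - 1*41883 = 142*(-107) - 1*41883 = -15194 - 41883 = -57077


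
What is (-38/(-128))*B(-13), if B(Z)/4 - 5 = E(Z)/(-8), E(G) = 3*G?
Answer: 1501/128 ≈ 11.727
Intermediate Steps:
B(Z) = 20 - 3*Z/2 (B(Z) = 20 + 4*((3*Z)/(-8)) = 20 + 4*((3*Z)*(-⅛)) = 20 + 4*(-3*Z/8) = 20 - 3*Z/2)
(-38/(-128))*B(-13) = (-38/(-128))*(20 - 3/2*(-13)) = (-38*(-1/128))*(20 + 39/2) = (19/64)*(79/2) = 1501/128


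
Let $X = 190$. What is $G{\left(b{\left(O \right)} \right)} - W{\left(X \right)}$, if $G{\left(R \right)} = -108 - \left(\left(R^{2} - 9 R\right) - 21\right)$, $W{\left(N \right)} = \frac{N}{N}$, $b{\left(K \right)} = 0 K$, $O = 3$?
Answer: $-88$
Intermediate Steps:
$b{\left(K \right)} = 0$
$W{\left(N \right)} = 1$
$G{\left(R \right)} = -87 - R^{2} + 9 R$ ($G{\left(R \right)} = -108 - \left(-21 + R^{2} - 9 R\right) = -108 + \left(21 - R^{2} + 9 R\right) = -87 - R^{2} + 9 R$)
$G{\left(b{\left(O \right)} \right)} - W{\left(X \right)} = \left(-87 - 0^{2} + 9 \cdot 0\right) - 1 = \left(-87 - 0 + 0\right) - 1 = \left(-87 + 0 + 0\right) - 1 = -87 - 1 = -88$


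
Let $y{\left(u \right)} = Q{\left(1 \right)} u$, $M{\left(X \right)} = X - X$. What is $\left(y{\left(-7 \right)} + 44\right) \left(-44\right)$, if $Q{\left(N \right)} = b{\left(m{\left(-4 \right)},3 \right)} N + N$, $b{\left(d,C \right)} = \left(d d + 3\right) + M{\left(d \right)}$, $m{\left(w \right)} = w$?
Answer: $4224$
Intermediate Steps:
$M{\left(X \right)} = 0$
$b{\left(d,C \right)} = 3 + d^{2}$ ($b{\left(d,C \right)} = \left(d d + 3\right) + 0 = \left(d^{2} + 3\right) + 0 = \left(3 + d^{2}\right) + 0 = 3 + d^{2}$)
$Q{\left(N \right)} = 20 N$ ($Q{\left(N \right)} = \left(3 + \left(-4\right)^{2}\right) N + N = \left(3 + 16\right) N + N = 19 N + N = 20 N$)
$y{\left(u \right)} = 20 u$ ($y{\left(u \right)} = 20 \cdot 1 u = 20 u$)
$\left(y{\left(-7 \right)} + 44\right) \left(-44\right) = \left(20 \left(-7\right) + 44\right) \left(-44\right) = \left(-140 + 44\right) \left(-44\right) = \left(-96\right) \left(-44\right) = 4224$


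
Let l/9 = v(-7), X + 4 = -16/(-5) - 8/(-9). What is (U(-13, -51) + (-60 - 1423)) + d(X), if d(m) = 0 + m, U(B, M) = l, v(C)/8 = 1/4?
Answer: -65921/45 ≈ -1464.9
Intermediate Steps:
v(C) = 2 (v(C) = 8/4 = 8*(¼) = 2)
X = 4/45 (X = -4 + (-16/(-5) - 8/(-9)) = -4 + (-16*(-⅕) - 8*(-⅑)) = -4 + (16/5 + 8/9) = -4 + 184/45 = 4/45 ≈ 0.088889)
l = 18 (l = 9*2 = 18)
U(B, M) = 18
d(m) = m
(U(-13, -51) + (-60 - 1423)) + d(X) = (18 + (-60 - 1423)) + 4/45 = (18 - 1483) + 4/45 = -1465 + 4/45 = -65921/45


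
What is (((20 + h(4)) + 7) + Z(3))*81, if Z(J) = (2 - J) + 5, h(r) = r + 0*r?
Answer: 2835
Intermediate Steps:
h(r) = r (h(r) = r + 0 = r)
Z(J) = 7 - J
(((20 + h(4)) + 7) + Z(3))*81 = (((20 + 4) + 7) + (7 - 1*3))*81 = ((24 + 7) + (7 - 3))*81 = (31 + 4)*81 = 35*81 = 2835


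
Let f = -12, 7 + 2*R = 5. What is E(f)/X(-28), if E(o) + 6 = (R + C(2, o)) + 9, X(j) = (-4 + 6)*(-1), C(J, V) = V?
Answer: 5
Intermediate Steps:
R = -1 (R = -7/2 + (½)*5 = -7/2 + 5/2 = -1)
X(j) = -2 (X(j) = 2*(-1) = -2)
E(o) = 2 + o (E(o) = -6 + ((-1 + o) + 9) = -6 + (8 + o) = 2 + o)
E(f)/X(-28) = (2 - 12)/(-2) = -10*(-½) = 5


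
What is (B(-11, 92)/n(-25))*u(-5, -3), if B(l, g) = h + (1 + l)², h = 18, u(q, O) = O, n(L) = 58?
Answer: -177/29 ≈ -6.1034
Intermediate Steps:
B(l, g) = 18 + (1 + l)²
(B(-11, 92)/n(-25))*u(-5, -3) = ((18 + (1 - 11)²)/58)*(-3) = ((18 + (-10)²)*(1/58))*(-3) = ((18 + 100)*(1/58))*(-3) = (118*(1/58))*(-3) = (59/29)*(-3) = -177/29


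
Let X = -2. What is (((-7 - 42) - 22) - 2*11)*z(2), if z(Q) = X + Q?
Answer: 0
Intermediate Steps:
z(Q) = -2 + Q
(((-7 - 42) - 22) - 2*11)*z(2) = (((-7 - 42) - 22) - 2*11)*(-2 + 2) = ((-49 - 22) - 22)*0 = (-71 - 22)*0 = -93*0 = 0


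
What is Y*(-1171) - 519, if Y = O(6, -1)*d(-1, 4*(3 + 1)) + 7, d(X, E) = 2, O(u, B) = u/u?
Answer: -11058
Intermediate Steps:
O(u, B) = 1
Y = 9 (Y = 1*2 + 7 = 2 + 7 = 9)
Y*(-1171) - 519 = 9*(-1171) - 519 = -10539 - 519 = -11058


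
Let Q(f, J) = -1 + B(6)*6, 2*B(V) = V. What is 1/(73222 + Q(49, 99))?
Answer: 1/73239 ≈ 1.3654e-5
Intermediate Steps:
B(V) = V/2
Q(f, J) = 17 (Q(f, J) = -1 + ((½)*6)*6 = -1 + 3*6 = -1 + 18 = 17)
1/(73222 + Q(49, 99)) = 1/(73222 + 17) = 1/73239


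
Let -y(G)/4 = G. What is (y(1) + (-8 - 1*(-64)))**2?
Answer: 2704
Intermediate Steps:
y(G) = -4*G
(y(1) + (-8 - 1*(-64)))**2 = (-4*1 + (-8 - 1*(-64)))**2 = (-4 + (-8 + 64))**2 = (-4 + 56)**2 = 52**2 = 2704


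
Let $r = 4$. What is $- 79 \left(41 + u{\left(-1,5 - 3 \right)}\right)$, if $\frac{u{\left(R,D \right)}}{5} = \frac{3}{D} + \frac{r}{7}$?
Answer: $- \frac{56801}{14} \approx -4057.2$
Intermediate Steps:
$u{\left(R,D \right)} = \frac{20}{7} + \frac{15}{D}$ ($u{\left(R,D \right)} = 5 \left(\frac{3}{D} + \frac{4}{7}\right) = 5 \left(\frac{4}{7} + \frac{3}{D}\right) = \frac{20}{7} + \frac{15}{D}$)
$- 79 \left(41 + u{\left(-1,5 - 3 \right)}\right) = - 79 \left(41 + \left(\frac{20}{7} + \frac{15}{5 - 3}\right)\right) = - 79 \left(41 + \left(\frac{20}{7} + \frac{15}{2}\right)\right) = - 79 \left(41 + \frac{145}{14}\right) = \left(-79\right) \frac{719}{14} = - \frac{56801}{14}$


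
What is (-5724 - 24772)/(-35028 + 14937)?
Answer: 30496/20091 ≈ 1.5179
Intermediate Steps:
(-5724 - 24772)/(-35028 + 14937) = -30496/(-20091) = -30496*(-1/20091) = 30496/20091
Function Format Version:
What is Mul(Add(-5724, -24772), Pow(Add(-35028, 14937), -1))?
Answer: Rational(30496, 20091) ≈ 1.5179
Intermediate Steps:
Mul(Add(-5724, -24772), Pow(Add(-35028, 14937), -1)) = Mul(-30496, Pow(-20091, -1)) = Mul(-30496, Rational(-1, 20091)) = Rational(30496, 20091)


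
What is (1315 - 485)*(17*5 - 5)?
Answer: 66400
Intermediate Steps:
(1315 - 485)*(17*5 - 5) = 830*(85 - 5) = 830*80 = 66400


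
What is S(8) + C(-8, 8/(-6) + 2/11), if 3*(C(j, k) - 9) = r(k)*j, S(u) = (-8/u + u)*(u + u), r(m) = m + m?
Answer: 12587/99 ≈ 127.14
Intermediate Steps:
r(m) = 2*m
S(u) = 2*u*(u - 8/u) (S(u) = (u - 8/u)*(2*u) = 2*u*(u - 8/u))
C(j, k) = 9 + 2*j*k/3 (C(j, k) = 9 + ((2*k)*j)/3 = 9 + (2*j*k)/3 = 9 + 2*j*k/3)
S(8) + C(-8, 8/(-6) + 2/11) = (-16 + 2*8**2) + (9 + (2/3)*(-8)*(8/(-6) + 2/11)) = (-16 + 2*64) + (9 + (2/3)*(-8)*(8*(-1/6) + 2*(1/11))) = (-16 + 128) + (9 + (2/3)*(-8)*(-4/3 + 2/11)) = 112 + (9 + (2/3)*(-8)*(-38/33)) = 112 + (9 + 608/99) = 112 + 1499/99 = 12587/99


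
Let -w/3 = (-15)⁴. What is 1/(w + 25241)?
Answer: -1/126634 ≈ -7.8968e-6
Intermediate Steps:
w = -151875 (w = -3*(-15)⁴ = -3*50625 = -151875)
1/(w + 25241) = 1/(-151875 + 25241) = 1/(-126634) = -1/126634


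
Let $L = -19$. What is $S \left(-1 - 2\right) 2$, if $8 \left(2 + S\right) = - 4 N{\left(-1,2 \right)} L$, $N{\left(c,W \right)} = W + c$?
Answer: $-45$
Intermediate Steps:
$S = \frac{15}{2}$ ($S = -2 + \frac{- 4 \left(2 - 1\right) \left(-19\right)}{8} = -2 + \frac{\left(-4\right) 1 \left(-19\right)}{8} = -2 + \frac{\left(-4\right) \left(-19\right)}{8} = -2 + \frac{1}{8} \cdot 76 = -2 + \frac{19}{2} = \frac{15}{2} \approx 7.5$)
$S \left(-1 - 2\right) 2 = \frac{15 \left(-1 - 2\right) 2}{2} = \frac{15 \left(\left(-3\right) 2\right)}{2} = \frac{15}{2} \left(-6\right) = -45$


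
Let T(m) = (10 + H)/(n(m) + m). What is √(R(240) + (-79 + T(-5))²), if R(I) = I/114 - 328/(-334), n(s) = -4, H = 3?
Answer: 2*√1319971112713/28557 ≈ 80.464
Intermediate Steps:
T(m) = 13/(-4 + m) (T(m) = (10 + 3)/(-4 + m) = 13/(-4 + m))
R(I) = 164/167 + I/114 (R(I) = I*(1/114) - 328*(-1/334) = I/114 + 164/167 = 164/167 + I/114)
√(R(240) + (-79 + T(-5))²) = √((164/167 + (1/114)*240) + (-79 + 13/(-4 - 5))²) = √((164/167 + 40/19) + (-79 + 13/(-9))²) = √(9796/3173 + (-79 + 13*(-⅑))²) = √(9796/3173 + (-79 - 13/9)²) = √(9796/3173 + (-724/9)²) = √(9796/3173 + 524176/81) = √(1664003924/257013) = 2*√1319971112713/28557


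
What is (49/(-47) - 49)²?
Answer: 5531904/2209 ≈ 2504.3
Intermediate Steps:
(49/(-47) - 49)² = (49*(-1/47) - 49)² = (-49/47 - 49)² = (-2352/47)² = 5531904/2209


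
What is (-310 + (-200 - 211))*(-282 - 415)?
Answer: 502537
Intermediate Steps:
(-310 + (-200 - 211))*(-282 - 415) = (-310 - 411)*(-697) = -721*(-697) = 502537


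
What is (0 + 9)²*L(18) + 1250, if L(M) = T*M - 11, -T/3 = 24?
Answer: -104617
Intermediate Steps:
T = -72 (T = -3*24 = -72)
L(M) = -11 - 72*M (L(M) = -72*M - 11 = -11 - 72*M)
(0 + 9)²*L(18) + 1250 = (0 + 9)²*(-11 - 72*18) + 1250 = 9²*(-11 - 1296) + 1250 = 81*(-1307) + 1250 = -105867 + 1250 = -104617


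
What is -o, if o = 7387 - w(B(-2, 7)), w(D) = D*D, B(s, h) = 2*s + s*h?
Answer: -7063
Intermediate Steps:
B(s, h) = 2*s + h*s
w(D) = D²
o = 7063 (o = 7387 - (-2*(2 + 7))² = 7387 - (-2*9)² = 7387 - 1*(-18)² = 7387 - 1*324 = 7387 - 324 = 7063)
-o = -1*7063 = -7063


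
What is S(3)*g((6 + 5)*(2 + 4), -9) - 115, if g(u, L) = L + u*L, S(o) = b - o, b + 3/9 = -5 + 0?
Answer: 4910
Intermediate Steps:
b = -16/3 (b = -⅓ + (-5 + 0) = -⅓ - 5 = -16/3 ≈ -5.3333)
S(o) = -16/3 - o
g(u, L) = L + L*u
S(3)*g((6 + 5)*(2 + 4), -9) - 115 = (-16/3 - 1*3)*(-9*(1 + (6 + 5)*(2 + 4))) - 115 = (-16/3 - 3)*(-9*(1 + 11*6)) - 115 = -(-75)*(1 + 66) - 115 = -(-75)*67 - 115 = -25/3*(-603) - 115 = 5025 - 115 = 4910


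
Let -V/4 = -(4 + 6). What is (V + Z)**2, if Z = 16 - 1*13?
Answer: 1849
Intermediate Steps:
Z = 3 (Z = 16 - 13 = 3)
V = 40 (V = -(-4)*(4 + 6) = -(-4)*10 = -4*(-10) = 40)
(V + Z)**2 = (40 + 3)**2 = 43**2 = 1849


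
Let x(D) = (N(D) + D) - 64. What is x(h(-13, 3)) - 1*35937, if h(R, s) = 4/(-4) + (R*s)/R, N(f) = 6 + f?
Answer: -35991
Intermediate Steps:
h(R, s) = -1 + s (h(R, s) = 4*(-¼) + s = -1 + s)
x(D) = -58 + 2*D (x(D) = ((6 + D) + D) - 64 = (6 + 2*D) - 64 = -58 + 2*D)
x(h(-13, 3)) - 1*35937 = (-58 + 2*(-1 + 3)) - 1*35937 = (-58 + 2*2) - 35937 = (-58 + 4) - 35937 = -54 - 35937 = -35991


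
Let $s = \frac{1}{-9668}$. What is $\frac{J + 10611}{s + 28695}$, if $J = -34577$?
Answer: $- \frac{231703288}{277423259} \approx -0.8352$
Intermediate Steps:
$s = - \frac{1}{9668} \approx -0.00010343$
$\frac{J + 10611}{s + 28695} = \frac{-34577 + 10611}{- \frac{1}{9668} + 28695} = - \frac{23966}{\frac{277423259}{9668}} = \left(-23966\right) \frac{9668}{277423259} = - \frac{231703288}{277423259}$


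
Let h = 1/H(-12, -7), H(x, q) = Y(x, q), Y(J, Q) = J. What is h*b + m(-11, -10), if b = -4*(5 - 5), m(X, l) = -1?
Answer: -1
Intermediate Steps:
H(x, q) = x
h = -1/12 (h = 1/(-12) = -1/12 ≈ -0.083333)
b = 0 (b = -4*0 = 0)
h*b + m(-11, -10) = -1/12*0 - 1 = 0 - 1 = -1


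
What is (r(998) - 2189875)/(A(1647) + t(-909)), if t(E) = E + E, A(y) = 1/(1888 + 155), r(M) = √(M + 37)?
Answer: 4473914625/3714173 - 6129*√115/3714173 ≈ 1204.5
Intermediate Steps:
r(M) = √(37 + M)
A(y) = 1/2043
t(E) = 2*E
(r(998) - 2189875)/(A(1647) + t(-909)) = (√(37 + 998) - 2189875)/(1/2043 + 2*(-909)) = (√1035 - 2189875)/(1/2043 - 1818) = (3*√115 - 2189875)/(-3714173/2043) = (-2189875 + 3*√115)*(-2043/3714173) = 4473914625/3714173 - 6129*√115/3714173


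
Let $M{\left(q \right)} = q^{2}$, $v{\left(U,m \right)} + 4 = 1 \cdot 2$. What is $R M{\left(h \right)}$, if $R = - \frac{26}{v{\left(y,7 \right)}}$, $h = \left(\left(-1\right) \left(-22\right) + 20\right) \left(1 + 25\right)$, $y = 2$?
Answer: $15502032$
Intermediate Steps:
$v{\left(U,m \right)} = -2$ ($v{\left(U,m \right)} = -4 + 1 \cdot 2 = -4 + 2 = -2$)
$h = 1092$ ($h = \left(22 + 20\right) 26 = 42 \cdot 26 = 1092$)
$R = 13$ ($R = - \frac{26}{-2} = \left(-26\right) \left(- \frac{1}{2}\right) = 13$)
$R M{\left(h \right)} = 13 \cdot 1092^{2} = 13 \cdot 1192464 = 15502032$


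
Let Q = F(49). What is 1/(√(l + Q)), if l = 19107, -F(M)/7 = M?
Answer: √4691/9382 ≈ 0.0073002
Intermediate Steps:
F(M) = -7*M
Q = -343 (Q = -7*49 = -343)
1/(√(l + Q)) = 1/(√(19107 - 343)) = 1/(√18764) = 1/(2*√4691) = √4691/9382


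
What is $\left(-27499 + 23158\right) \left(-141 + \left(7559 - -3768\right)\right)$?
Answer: $-48558426$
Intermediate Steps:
$\left(-27499 + 23158\right) \left(-141 + \left(7559 - -3768\right)\right) = - 4341 \left(-141 + \left(7559 + 3768\right)\right) = - 4341 \left(-141 + 11327\right) = \left(-4341\right) 11186 = -48558426$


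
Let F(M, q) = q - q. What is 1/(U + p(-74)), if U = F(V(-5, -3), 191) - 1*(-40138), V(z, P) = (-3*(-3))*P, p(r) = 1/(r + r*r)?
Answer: 5402/216825477 ≈ 2.4914e-5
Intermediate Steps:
p(r) = 1/(r + r**2)
V(z, P) = 9*P
F(M, q) = 0
U = 40138 (U = 0 - 1*(-40138) = 0 + 40138 = 40138)
1/(U + p(-74)) = 1/(40138 + 1/((-74)*(1 - 74))) = 1/(40138 - 1/74/(-73)) = 1/(40138 - 1/74*(-1/73)) = 1/(40138 + 1/5402) = 1/(216825477/5402) = 5402/216825477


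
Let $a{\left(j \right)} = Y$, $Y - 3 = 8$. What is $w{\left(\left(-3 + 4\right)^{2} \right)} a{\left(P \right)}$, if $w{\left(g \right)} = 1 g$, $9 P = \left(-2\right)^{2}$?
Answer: $11$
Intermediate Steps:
$Y = 11$ ($Y = 3 + 8 = 11$)
$P = \frac{4}{9}$ ($P = \frac{\left(-2\right)^{2}}{9} = \frac{1}{9} \cdot 4 = \frac{4}{9} \approx 0.44444$)
$w{\left(g \right)} = g$
$a{\left(j \right)} = 11$
$w{\left(\left(-3 + 4\right)^{2} \right)} a{\left(P \right)} = \left(-3 + 4\right)^{2} \cdot 11 = 1^{2} \cdot 11 = 1 \cdot 11 = 11$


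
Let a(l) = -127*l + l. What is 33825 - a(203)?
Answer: 59403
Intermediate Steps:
a(l) = -126*l
33825 - a(203) = 33825 - (-126)*203 = 33825 - 1*(-25578) = 33825 + 25578 = 59403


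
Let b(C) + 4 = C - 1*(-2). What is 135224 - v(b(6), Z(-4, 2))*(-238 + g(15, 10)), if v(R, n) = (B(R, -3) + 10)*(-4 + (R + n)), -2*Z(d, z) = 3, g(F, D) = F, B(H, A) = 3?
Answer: 261751/2 ≈ 1.3088e+5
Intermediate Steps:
Z(d, z) = -3/2 (Z(d, z) = -½*3 = -3/2)
b(C) = -2 + C (b(C) = -4 + (C - 1*(-2)) = -4 + (C + 2) = -4 + (2 + C) = -2 + C)
v(R, n) = -52 + 13*R + 13*n (v(R, n) = (3 + 10)*(-4 + (R + n)) = 13*(-4 + R + n) = -52 + 13*R + 13*n)
135224 - v(b(6), Z(-4, 2))*(-238 + g(15, 10)) = 135224 - (-52 + 13*(-2 + 6) + 13*(-3/2))*(-238 + 15) = 135224 - (-52 + 13*4 - 39/2)*(-223) = 135224 - (-52 + 52 - 39/2)*(-223) = 135224 - (-39)*(-223)/2 = 135224 - 1*8697/2 = 135224 - 8697/2 = 261751/2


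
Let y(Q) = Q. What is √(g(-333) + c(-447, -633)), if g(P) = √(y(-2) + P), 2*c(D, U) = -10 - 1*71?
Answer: √(-162 + 4*I*√335)/2 ≈ 1.4042 + 6.517*I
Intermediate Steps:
c(D, U) = -81/2 (c(D, U) = (-10 - 1*71)/2 = (-10 - 71)/2 = (½)*(-81) = -81/2)
g(P) = √(-2 + P)
√(g(-333) + c(-447, -633)) = √(√(-2 - 333) - 81/2) = √(√(-335) - 81/2) = √(I*√335 - 81/2) = √(-81/2 + I*√335)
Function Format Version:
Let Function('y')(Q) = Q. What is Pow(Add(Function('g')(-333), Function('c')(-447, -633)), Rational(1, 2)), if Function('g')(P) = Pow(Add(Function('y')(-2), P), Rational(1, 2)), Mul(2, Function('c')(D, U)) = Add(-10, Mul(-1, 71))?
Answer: Mul(Rational(1, 2), Pow(Add(-162, Mul(4, I, Pow(335, Rational(1, 2)))), Rational(1, 2))) ≈ Add(1.4042, Mul(6.5170, I))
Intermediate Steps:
Function('c')(D, U) = Rational(-81, 2) (Function('c')(D, U) = Mul(Rational(1, 2), Add(-10, Mul(-1, 71))) = Mul(Rational(1, 2), Add(-10, -71)) = Mul(Rational(1, 2), -81) = Rational(-81, 2))
Function('g')(P) = Pow(Add(-2, P), Rational(1, 2))
Pow(Add(Function('g')(-333), Function('c')(-447, -633)), Rational(1, 2)) = Pow(Add(Pow(Add(-2, -333), Rational(1, 2)), Rational(-81, 2)), Rational(1, 2)) = Pow(Add(Pow(-335, Rational(1, 2)), Rational(-81, 2)), Rational(1, 2)) = Pow(Add(Mul(I, Pow(335, Rational(1, 2))), Rational(-81, 2)), Rational(1, 2)) = Pow(Add(Rational(-81, 2), Mul(I, Pow(335, Rational(1, 2)))), Rational(1, 2))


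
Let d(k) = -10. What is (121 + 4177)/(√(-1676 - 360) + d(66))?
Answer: -10745/534 - 2149*I*√509/534 ≈ -20.122 - 90.793*I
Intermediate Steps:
(121 + 4177)/(√(-1676 - 360) + d(66)) = (121 + 4177)/(√(-1676 - 360) - 10) = 4298/(√(-2036) - 10) = 4298/(2*I*√509 - 10) = 4298/(-10 + 2*I*√509)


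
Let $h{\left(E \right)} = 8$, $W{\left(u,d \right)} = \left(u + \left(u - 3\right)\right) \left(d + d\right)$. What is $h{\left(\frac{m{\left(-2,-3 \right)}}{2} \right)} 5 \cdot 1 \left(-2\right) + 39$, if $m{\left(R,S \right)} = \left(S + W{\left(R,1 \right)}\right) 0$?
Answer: $-41$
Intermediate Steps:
$W{\left(u,d \right)} = 2 d \left(-3 + 2 u\right)$ ($W{\left(u,d \right)} = \left(u + \left(-3 + u\right)\right) 2 d = \left(-3 + 2 u\right) 2 d = 2 d \left(-3 + 2 u\right)$)
$m{\left(R,S \right)} = 0$ ($m{\left(R,S \right)} = \left(S + 2 \cdot 1 \left(-3 + 2 R\right)\right) 0 = \left(S + \left(-6 + 4 R\right)\right) 0 = \left(-6 + S + 4 R\right) 0 = 0$)
$h{\left(\frac{m{\left(-2,-3 \right)}}{2} \right)} 5 \cdot 1 \left(-2\right) + 39 = 8 \cdot 5 \cdot 1 \left(-2\right) + 39 = 8 \cdot 5 \left(-2\right) + 39 = 8 \left(-10\right) + 39 = -80 + 39 = -41$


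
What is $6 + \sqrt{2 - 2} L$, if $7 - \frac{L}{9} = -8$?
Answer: $6$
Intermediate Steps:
$L = 135$ ($L = 63 - -72 = 63 + 72 = 135$)
$6 + \sqrt{2 - 2} L = 6 + \sqrt{2 - 2} \cdot 135 = 6 + \sqrt{0} \cdot 135 = 6 + 0 \cdot 135 = 6 + 0 = 6$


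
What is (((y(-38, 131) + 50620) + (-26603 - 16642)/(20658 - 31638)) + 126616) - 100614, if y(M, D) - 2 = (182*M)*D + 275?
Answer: -202298707/244 ≈ -8.2909e+5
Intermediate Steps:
y(M, D) = 277 + 182*D*M (y(M, D) = 2 + ((182*M)*D + 275) = 2 + (182*D*M + 275) = 2 + (275 + 182*D*M) = 277 + 182*D*M)
(((y(-38, 131) + 50620) + (-26603 - 16642)/(20658 - 31638)) + 126616) - 100614 = ((((277 + 182*131*(-38)) + 50620) + (-26603 - 16642)/(20658 - 31638)) + 126616) - 100614 = ((((277 - 905996) + 50620) - 43245/(-10980)) + 126616) - 100614 = (((-905719 + 50620) - 43245*(-1/10980)) + 126616) - 100614 = ((-855099 + 961/244) + 126616) - 100614 = (-208643195/244 + 126616) - 100614 = -177748891/244 - 100614 = -202298707/244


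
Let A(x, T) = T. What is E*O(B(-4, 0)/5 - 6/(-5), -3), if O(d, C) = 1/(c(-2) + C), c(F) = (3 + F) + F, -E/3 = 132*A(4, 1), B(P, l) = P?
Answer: 99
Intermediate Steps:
E = -396 ≈ -396.00
c(F) = 3 + 2*F
O(d, C) = 1/(-1 + C) (O(d, C) = 1/((3 + 2*(-2)) + C) = 1/((3 - 4) + C) = 1/(-1 + C))
E*O(B(-4, 0)/5 - 6/(-5), -3) = -396/(-1 - 3) = -396/(-4) = -396*(-¼) = 99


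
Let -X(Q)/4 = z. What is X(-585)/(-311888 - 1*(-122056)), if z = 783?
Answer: 783/47458 ≈ 0.016499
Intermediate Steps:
X(Q) = -3132 (X(Q) = -4*783 = -3132)
X(-585)/(-311888 - 1*(-122056)) = -3132/(-311888 - 1*(-122056)) = -3132/(-311888 + 122056) = -3132/(-189832) = -3132*(-1/189832) = 783/47458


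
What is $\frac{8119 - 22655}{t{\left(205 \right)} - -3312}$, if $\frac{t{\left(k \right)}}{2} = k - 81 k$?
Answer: $\frac{1817}{3686} \approx 0.49295$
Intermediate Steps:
$t{\left(k \right)} = - 160 k$ ($t{\left(k \right)} = 2 \left(k - 81 k\right) = 2 \left(- 80 k\right) = - 160 k$)
$\frac{8119 - 22655}{t{\left(205 \right)} - -3312} = \frac{8119 - 22655}{\left(-160\right) 205 - -3312} = - \frac{14536}{-32800 + 3312} = - \frac{14536}{-29488} = \left(-14536\right) \left(- \frac{1}{29488}\right) = \frac{1817}{3686}$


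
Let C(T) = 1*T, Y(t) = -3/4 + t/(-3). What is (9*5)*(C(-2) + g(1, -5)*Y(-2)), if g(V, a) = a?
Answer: -285/4 ≈ -71.250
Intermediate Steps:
Y(t) = -3/4 - t/3 (Y(t) = -3*1/4 + t*(-1/3) = -3/4 - t/3)
C(T) = T
(9*5)*(C(-2) + g(1, -5)*Y(-2)) = (9*5)*(-2 - 5*(-3/4 - 1/3*(-2))) = 45*(-2 - 5*(-3/4 + 2/3)) = 45*(-2 - 5*(-1/12)) = 45*(-2 + 5/12) = 45*(-19/12) = -285/4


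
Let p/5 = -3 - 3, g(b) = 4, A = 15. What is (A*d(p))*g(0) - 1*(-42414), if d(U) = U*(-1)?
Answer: 44214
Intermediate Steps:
p = -30 (p = 5*(-3 - 3) = 5*(-6) = -30)
d(U) = -U
(A*d(p))*g(0) - 1*(-42414) = (15*(-1*(-30)))*4 - 1*(-42414) = (15*30)*4 + 42414 = 450*4 + 42414 = 1800 + 42414 = 44214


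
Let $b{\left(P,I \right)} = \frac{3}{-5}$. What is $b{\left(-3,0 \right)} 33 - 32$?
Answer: $- \frac{259}{5} \approx -51.8$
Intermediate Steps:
$b{\left(P,I \right)} = - \frac{3}{5}$ ($b{\left(P,I \right)} = 3 \left(- \frac{1}{5}\right) = - \frac{3}{5}$)
$b{\left(-3,0 \right)} 33 - 32 = \left(- \frac{3}{5}\right) 33 - 32 = - \frac{99}{5} - 32 = - \frac{259}{5}$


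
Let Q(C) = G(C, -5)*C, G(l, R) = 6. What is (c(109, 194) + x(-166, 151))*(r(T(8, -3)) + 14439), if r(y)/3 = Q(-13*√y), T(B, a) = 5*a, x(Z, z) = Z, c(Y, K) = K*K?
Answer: 541029330 - 8767980*I*√15 ≈ 5.4103e+8 - 3.3958e+7*I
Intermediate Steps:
c(Y, K) = K²
Q(C) = 6*C
r(y) = -234*√y (r(y) = 3*(6*(-13*√y)) = 3*(-78*√y) = -234*√y)
(c(109, 194) + x(-166, 151))*(r(T(8, -3)) + 14439) = (194² - 166)*(-234*I*√15 + 14439) = (37636 - 166)*(-234*I*√15 + 14439) = 37470*(-234*I*√15 + 14439) = 37470*(14439 - 234*I*√15) = 541029330 - 8767980*I*√15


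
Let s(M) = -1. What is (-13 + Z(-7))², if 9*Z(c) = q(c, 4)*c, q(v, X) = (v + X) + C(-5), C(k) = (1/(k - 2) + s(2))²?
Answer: 541696/3969 ≈ 136.48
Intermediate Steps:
C(k) = (-1 + 1/(-2 + k))² (C(k) = (1/(k - 2) - 1)² = (1/(-2 + k) - 1)² = (-1 + 1/(-2 + k))²)
q(v, X) = 64/49 + X + v (q(v, X) = (v + X) + (3 - 1*(-5))²/(-2 - 5)² = (X + v) + (3 + 5)²/(-7)² = (X + v) + (1/49)*8² = (X + v) + (1/49)*64 = (X + v) + 64/49 = 64/49 + X + v)
Z(c) = c*(260/49 + c)/9 (Z(c) = ((64/49 + 4 + c)*c)/9 = ((260/49 + c)*c)/9 = (c*(260/49 + c))/9 = c*(260/49 + c)/9)
(-13 + Z(-7))² = (-13 + (1/441)*(-7)*(260 + 49*(-7)))² = (-13 + (1/441)*(-7)*(260 - 343))² = (-13 + (1/441)*(-7)*(-83))² = (-13 + 83/63)² = (-736/63)² = 541696/3969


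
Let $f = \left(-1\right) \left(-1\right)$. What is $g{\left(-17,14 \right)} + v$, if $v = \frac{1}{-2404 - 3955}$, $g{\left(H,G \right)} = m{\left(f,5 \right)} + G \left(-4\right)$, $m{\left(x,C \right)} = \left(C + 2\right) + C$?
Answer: $- \frac{279797}{6359} \approx -44.0$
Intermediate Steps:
$f = 1$
$m{\left(x,C \right)} = 2 + 2 C$ ($m{\left(x,C \right)} = \left(2 + C\right) + C = 2 + 2 C$)
$g{\left(H,G \right)} = 12 - 4 G$ ($g{\left(H,G \right)} = \left(2 + 2 \cdot 5\right) + G \left(-4\right) = \left(2 + 10\right) - 4 G = 12 - 4 G$)
$v = - \frac{1}{6359}$ ($v = \frac{1}{-6359} = - \frac{1}{6359} \approx -0.00015726$)
$g{\left(-17,14 \right)} + v = \left(12 - 56\right) - \frac{1}{6359} = -44 - \frac{1}{6359} = - \frac{279797}{6359}$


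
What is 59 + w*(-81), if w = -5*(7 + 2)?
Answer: 3704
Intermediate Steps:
w = -45 (w = -5*9 = -45)
59 + w*(-81) = 59 - 45*(-81) = 59 + 3645 = 3704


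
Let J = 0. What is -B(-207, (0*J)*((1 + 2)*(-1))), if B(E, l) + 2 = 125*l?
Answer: 2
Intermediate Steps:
B(E, l) = -2 + 125*l
-B(-207, (0*J)*((1 + 2)*(-1))) = -(-2 + 125*((0*0)*((1 + 2)*(-1)))) = -(-2 + 125*(0*(3*(-1)))) = -(-2 + 125*(0*(-3))) = -(-2 + 125*0) = -(-2 + 0) = -1*(-2) = 2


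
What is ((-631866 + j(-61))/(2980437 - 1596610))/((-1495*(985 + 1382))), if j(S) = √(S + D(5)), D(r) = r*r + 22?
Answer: 210622/1632300056985 - I*√14/4896900170955 ≈ 1.2903e-7 - 7.6409e-13*I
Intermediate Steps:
D(r) = 22 + r² (D(r) = r² + 22 = 22 + r²)
j(S) = √(47 + S) (j(S) = √(S + (22 + 5²)) = √(S + (22 + 25)) = √(S + 47) = √(47 + S))
((-631866 + j(-61))/(2980437 - 1596610))/((-1495*(985 + 1382))) = ((-631866 + √(47 - 61))/(2980437 - 1596610))/((-1495*(985 + 1382))) = ((-631866 + √(-14))/1383827)/((-1495*2367)) = ((-631866 + I*√14)*(1/1383827))/(-3538665) = (-631866/1383827 + I*√14/1383827)*(-1/3538665) = 210622/1632300056985 - I*√14/4896900170955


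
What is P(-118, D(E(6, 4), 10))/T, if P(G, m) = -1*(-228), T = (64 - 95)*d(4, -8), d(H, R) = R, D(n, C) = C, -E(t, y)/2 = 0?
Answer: 57/62 ≈ 0.91935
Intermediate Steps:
E(t, y) = 0 (E(t, y) = -2*0 = 0)
T = 248 (T = (64 - 95)*(-8) = -31*(-8) = 248)
P(G, m) = 228
P(-118, D(E(6, 4), 10))/T = 228/248 = 228*(1/248) = 57/62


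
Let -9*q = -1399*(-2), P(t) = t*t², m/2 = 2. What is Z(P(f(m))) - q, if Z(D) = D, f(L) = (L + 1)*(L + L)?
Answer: 578798/9 ≈ 64311.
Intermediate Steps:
m = 4 (m = 2*2 = 4)
f(L) = 2*L*(1 + L) (f(L) = (1 + L)*(2*L) = 2*L*(1 + L))
P(t) = t³
q = -2798/9 (q = -(-1399)*(-2)/9 = -⅑*2798 = -2798/9 ≈ -310.89)
Z(P(f(m))) - q = (2*4*(1 + 4))³ - 1*(-2798/9) = (2*4*5)³ + 2798/9 = 40³ + 2798/9 = 64000 + 2798/9 = 578798/9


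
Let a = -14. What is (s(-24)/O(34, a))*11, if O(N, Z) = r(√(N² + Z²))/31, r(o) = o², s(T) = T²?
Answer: 24552/169 ≈ 145.28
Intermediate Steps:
O(N, Z) = N²/31 + Z²/31 (O(N, Z) = (√(N² + Z²))²/31 = (N² + Z²)*(1/31) = N²/31 + Z²/31)
(s(-24)/O(34, a))*11 = ((-24)²/((1/31)*34² + (1/31)*(-14)²))*11 = (576/((1/31)*1156 + (1/31)*196))*11 = (576/(1156/31 + 196/31))*11 = (576/(1352/31))*11 = (576*(31/1352))*11 = (2232/169)*11 = 24552/169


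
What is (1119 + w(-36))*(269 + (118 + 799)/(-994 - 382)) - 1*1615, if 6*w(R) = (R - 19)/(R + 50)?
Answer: 34498885447/115584 ≈ 2.9847e+5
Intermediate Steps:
w(R) = (-19 + R)/(6*(50 + R)) (w(R) = ((R - 19)/(R + 50))/6 = ((-19 + R)/(50 + R))/6 = (-19 + R)/(6*(50 + R)))
(1119 + w(-36))*(269 + (118 + 799)/(-994 - 382)) - 1*1615 = (1119 + (-19 - 36)/(6*(50 - 36)))*(269 + (118 + 799)/(-994 - 382)) - 1*1615 = (1119 + (⅙)*(-55)/14)*(269 + 917/(-1376)) - 1615 = (1119 + (⅙)*(1/14)*(-55))*(269 + 917*(-1/1376)) - 1615 = (1119 - 55/84)*(269 - 917/1376) - 1615 = (93941/84)*(369227/1376) - 1615 = 34685553607/115584 - 1615 = 34498885447/115584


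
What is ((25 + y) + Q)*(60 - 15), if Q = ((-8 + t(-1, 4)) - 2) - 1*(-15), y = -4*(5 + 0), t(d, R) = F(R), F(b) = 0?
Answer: 450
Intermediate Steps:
t(d, R) = 0
y = -20 (y = -4*5 = -20)
Q = 5 (Q = ((-8 + 0) - 2) - 1*(-15) = (-8 - 2) + 15 = -10 + 15 = 5)
((25 + y) + Q)*(60 - 15) = ((25 - 20) + 5)*(60 - 15) = (5 + 5)*45 = 10*45 = 450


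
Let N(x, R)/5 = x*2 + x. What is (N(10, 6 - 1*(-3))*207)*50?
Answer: 1552500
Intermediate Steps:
N(x, R) = 15*x (N(x, R) = 5*(x*2 + x) = 5*(2*x + x) = 5*(3*x) = 15*x)
(N(10, 6 - 1*(-3))*207)*50 = ((15*10)*207)*50 = (150*207)*50 = 31050*50 = 1552500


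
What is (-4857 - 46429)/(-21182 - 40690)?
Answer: 25643/30936 ≈ 0.82891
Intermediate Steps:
(-4857 - 46429)/(-21182 - 40690) = -51286/(-61872) = -51286*(-1/61872) = 25643/30936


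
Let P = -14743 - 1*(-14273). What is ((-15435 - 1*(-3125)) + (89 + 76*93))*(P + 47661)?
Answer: -243175223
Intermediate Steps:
P = -470 (P = -14743 + 14273 = -470)
((-15435 - 1*(-3125)) + (89 + 76*93))*(P + 47661) = ((-15435 - 1*(-3125)) + (89 + 76*93))*(-470 + 47661) = ((-15435 + 3125) + (89 + 7068))*47191 = (-12310 + 7157)*47191 = -5153*47191 = -243175223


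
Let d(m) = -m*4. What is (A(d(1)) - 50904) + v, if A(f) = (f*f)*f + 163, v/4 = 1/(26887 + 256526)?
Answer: -14398797461/283413 ≈ -50805.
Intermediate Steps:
d(m) = -4*m
v = 4/283413 (v = 4/(26887 + 256526) = 4/283413 ≈ 1.4114e-5)
A(f) = 163 + f³ (A(f) = f²*f + 163 = f³ + 163 = 163 + f³)
(A(d(1)) - 50904) + v = ((163 + (-4*1)³) - 50904) + 4/283413 = ((163 + (-4)³) - 50904) + 4/283413 = ((163 - 64) - 50904) + 4/283413 = (99 - 50904) + 4/283413 = -50805 + 4/283413 = -14398797461/283413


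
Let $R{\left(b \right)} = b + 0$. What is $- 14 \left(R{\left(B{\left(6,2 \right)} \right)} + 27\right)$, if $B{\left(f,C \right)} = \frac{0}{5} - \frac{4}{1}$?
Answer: $-322$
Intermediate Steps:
$B{\left(f,C \right)} = -4$ ($B{\left(f,C \right)} = 0 \cdot \frac{1}{5} - 4 = 0 - 4 = -4$)
$R{\left(b \right)} = b$
$- 14 \left(R{\left(B{\left(6,2 \right)} \right)} + 27\right) = - 14 \left(-4 + 27\right) = \left(-14\right) 23 = -322$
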